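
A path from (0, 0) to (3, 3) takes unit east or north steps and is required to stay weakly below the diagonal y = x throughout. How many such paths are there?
Number of paths = 5

By the reflection principle (André's argument), the number of monotone paths to (3, 3) with n ≤ m that never go above y = x is C(6, 3) − C(6, 4) = 20 − 15 = 5.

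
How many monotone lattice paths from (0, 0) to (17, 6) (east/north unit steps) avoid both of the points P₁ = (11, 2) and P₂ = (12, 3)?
Number of paths = 67823

Inclusion–exclusion. Total paths: C(23, 17) = 100947. Through P₁: C(13, 11)·C(10, 6) = 16380. Through P₂: C(15, 12)·C(8, 5) = 25480. Since P₁ is strictly southwest of P₂, a monotone path through both must visit P₁ then P₂; paths through both = C(13, 11)·C(2, 1)·C(8, 5) = 8736. Avoid both = 100947 − 16380 − 25480 + 8736 = 67823.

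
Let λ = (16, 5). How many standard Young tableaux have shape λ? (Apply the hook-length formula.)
# SYT of shape (16, 5) = 14364

Hook-length formula: f^λ = n! / Π hook(c), product over all cells c of the Young diagram. For λ = (16, 5), n = 21 boxes. Hook lengths by row (left-to-right, top-to-bottom): [17, 16, 15, 14, 13, 11, 10, 9, 8, 7, 6, 5, 4, 3, 2, 1]; [5, 4, 3, 2, 1]. Product of hooks = 3556874280960000. So f^λ = 21! / 3556874280960000 = 51090942171709440000 / 3556874280960000 = 14364.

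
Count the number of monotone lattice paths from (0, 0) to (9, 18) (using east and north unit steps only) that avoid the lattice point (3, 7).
Number of paths = 3201705

Total paths from (0, 0) to (9, 18): C(27, 9) = 4686825. Paths through (3, 7): (paths (0, 0) → (3, 7)) × (paths (3, 7) → (9, 18)) = C(10, 3) · C(17, 6) = 120 · 12376 = 1485120. Avoidance count = 4686825 − 1485120 = 3201705.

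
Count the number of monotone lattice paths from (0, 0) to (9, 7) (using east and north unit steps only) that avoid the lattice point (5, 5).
Number of paths = 7660

Total paths from (0, 0) to (9, 7): C(16, 9) = 11440. Paths through (5, 5): (paths (0, 0) → (5, 5)) × (paths (5, 5) → (9, 7)) = C(10, 5) · C(6, 4) = 252 · 15 = 3780. Avoidance count = 11440 − 3780 = 7660.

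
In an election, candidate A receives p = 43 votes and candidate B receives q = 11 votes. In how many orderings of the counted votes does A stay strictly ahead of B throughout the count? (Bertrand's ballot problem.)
Strict-lead orderings = 56724653440

Total orderings of the 54 votes with 43 for A: C(54, 43) = 95722852680. By the Bertrand ballot formula (Cycle Lemma / reflection principle), the number of orderings in which A is strictly ahead of B throughout is (p − q)/(p + q) · C(p + q, p) = (43 − 11)/(43 + 11) · 95722852680 = 56724653440.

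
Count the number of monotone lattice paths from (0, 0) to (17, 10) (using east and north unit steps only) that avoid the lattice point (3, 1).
Number of paths = 5167525

Total paths from (0, 0) to (17, 10): C(27, 17) = 8436285. Paths through (3, 1): (paths (0, 0) → (3, 1)) × (paths (3, 1) → (17, 10)) = C(4, 3) · C(23, 14) = 4 · 817190 = 3268760. Avoidance count = 8436285 − 3268760 = 5167525.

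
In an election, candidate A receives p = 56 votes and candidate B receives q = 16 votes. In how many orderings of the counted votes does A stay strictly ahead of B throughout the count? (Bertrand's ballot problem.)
Strict-lead orderings = 2286836123425060

Total orderings of the 72 votes with 56 for A: C(72, 56) = 4116305022165108. By the Bertrand ballot formula (Cycle Lemma / reflection principle), the number of orderings in which A is strictly ahead of B throughout is (p − q)/(p + q) · C(p + q, p) = (56 − 16)/(56 + 16) · 4116305022165108 = 2286836123425060.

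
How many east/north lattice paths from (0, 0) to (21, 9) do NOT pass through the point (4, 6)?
Number of paths = 14067750

Total paths from (0, 0) to (21, 9): C(30, 21) = 14307150. Paths through (4, 6): (paths (0, 0) → (4, 6)) × (paths (4, 6) → (21, 9)) = C(10, 4) · C(20, 17) = 210 · 1140 = 239400. Avoidance count = 14307150 − 239400 = 14067750.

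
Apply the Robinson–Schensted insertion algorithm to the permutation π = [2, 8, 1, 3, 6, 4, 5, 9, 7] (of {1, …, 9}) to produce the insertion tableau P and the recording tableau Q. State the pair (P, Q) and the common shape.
P = [1, 3, 4, 5, 7] / [2, 6, 9] / [8];  Q = [1, 2, 5, 7, 8] / [3, 4, 9] / [6];  common shape = (5, 3, 1)

Row-insert the values π_1, π_2, … into P one at a time, bumping the leftmost entry strictly greater than the inserted value down to the next row. The recording tableau Q records, in position (i, j), the step at which that cell was added to P.
  Insert 2 (step 1): P = [2];  Q = [1]
  Insert 8 (step 2): P = [2, 8];  Q = [1, 2]
  Insert 1 (step 3): P = [1, 8] / [2];  Q = [1, 2] / [3]
  Insert 3 (step 4): P = [1, 3] / [2, 8];  Q = [1, 2] / [3, 4]
  Insert 6 (step 5): P = [1, 3, 6] / [2, 8];  Q = [1, 2, 5] / [3, 4]
  Insert 4 (step 6): P = [1, 3, 4] / [2, 6] / [8];  Q = [1, 2, 5] / [3, 4] / [6]
  Insert 5 (step 7): P = [1, 3, 4, 5] / [2, 6] / [8];  Q = [1, 2, 5, 7] / [3, 4] / [6]
  Insert 9 (step 8): P = [1, 3, 4, 5, 9] / [2, 6] / [8];  Q = [1, 2, 5, 7, 8] / [3, 4] / [6]
  Insert 7 (step 9): P = [1, 3, 4, 5, 7] / [2, 6, 9] / [8];  Q = [1, 2, 5, 7, 8] / [3, 4, 9] / [6]
Final shape: (5, 3, 1).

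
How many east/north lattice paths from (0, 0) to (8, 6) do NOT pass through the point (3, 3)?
Number of paths = 1883

Total paths from (0, 0) to (8, 6): C(14, 8) = 3003. Paths through (3, 3): (paths (0, 0) → (3, 3)) × (paths (3, 3) → (8, 6)) = C(6, 3) · C(8, 5) = 20 · 56 = 1120. Avoidance count = 3003 − 1120 = 1883.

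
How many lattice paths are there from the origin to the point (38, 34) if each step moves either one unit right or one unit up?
Number of paths = 396561735952215036840

A monotone lattice path from (0, 0) to (38, 34) consists of 38 east steps and 34 north steps in some order, so it is determined by which 38 of the 72 steps are east. The count is C(72, 38) = 396561735952215036840.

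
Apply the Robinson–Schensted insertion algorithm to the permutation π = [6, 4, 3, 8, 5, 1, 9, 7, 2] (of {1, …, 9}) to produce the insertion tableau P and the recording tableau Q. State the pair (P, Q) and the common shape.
P = [1, 2, 7] / [3, 5, 9] / [4, 8] / [6];  Q = [1, 4, 7] / [2, 5, 8] / [3, 9] / [6];  common shape = (3, 3, 2, 1)

Row-insert the values π_1, π_2, … into P one at a time, bumping the leftmost entry strictly greater than the inserted value down to the next row. The recording tableau Q records, in position (i, j), the step at which that cell was added to P.
  Insert 6 (step 1): P = [6];  Q = [1]
  Insert 4 (step 2): P = [4] / [6];  Q = [1] / [2]
  Insert 3 (step 3): P = [3] / [4] / [6];  Q = [1] / [2] / [3]
  Insert 8 (step 4): P = [3, 8] / [4] / [6];  Q = [1, 4] / [2] / [3]
  Insert 5 (step 5): P = [3, 5] / [4, 8] / [6];  Q = [1, 4] / [2, 5] / [3]
  Insert 1 (step 6): P = [1, 5] / [3, 8] / [4] / [6];  Q = [1, 4] / [2, 5] / [3] / [6]
  Insert 9 (step 7): P = [1, 5, 9] / [3, 8] / [4] / [6];  Q = [1, 4, 7] / [2, 5] / [3] / [6]
  Insert 7 (step 8): P = [1, 5, 7] / [3, 8, 9] / [4] / [6];  Q = [1, 4, 7] / [2, 5, 8] / [3] / [6]
  Insert 2 (step 9): P = [1, 2, 7] / [3, 5, 9] / [4, 8] / [6];  Q = [1, 4, 7] / [2, 5, 8] / [3, 9] / [6]
Final shape: (3, 3, 2, 1).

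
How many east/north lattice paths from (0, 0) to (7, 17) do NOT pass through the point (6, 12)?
Number of paths = 234720

Total paths from (0, 0) to (7, 17): C(24, 7) = 346104. Paths through (6, 12): (paths (0, 0) → (6, 12)) × (paths (6, 12) → (7, 17)) = C(18, 6) · C(6, 1) = 18564 · 6 = 111384. Avoidance count = 346104 − 111384 = 234720.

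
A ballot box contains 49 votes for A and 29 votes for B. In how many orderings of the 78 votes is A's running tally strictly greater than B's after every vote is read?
Strict-lead orderings = 539886351925538794000

Total orderings of the 78 votes with 49 for A: C(78, 49) = 2105556772509601296600. By the Bertrand ballot formula (Cycle Lemma / reflection principle), the number of orderings in which A is strictly ahead of B throughout is (p − q)/(p + q) · C(p + q, p) = (49 − 29)/(49 + 29) · 2105556772509601296600 = 539886351925538794000.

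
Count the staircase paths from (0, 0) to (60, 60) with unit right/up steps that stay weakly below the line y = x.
C_60 = 1583850964596120042686772779038896

These NE paths below the diagonal are counted by the Catalan number C_n = (1/(n + 1)) · C(2n, n). For n = 60: C_60 = (1/61) · C(120, 60) = 96614908840363322603893139521372656/61 = 1583850964596120042686772779038896.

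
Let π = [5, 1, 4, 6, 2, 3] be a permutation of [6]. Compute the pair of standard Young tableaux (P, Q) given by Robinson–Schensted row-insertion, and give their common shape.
P = [1, 2, 3] / [4, 6] / [5];  Q = [1, 3, 4] / [2, 6] / [5];  common shape = (3, 2, 1)

Row-insert the values π_1, π_2, … into P one at a time, bumping the leftmost entry strictly greater than the inserted value down to the next row. The recording tableau Q records, in position (i, j), the step at which that cell was added to P.
  Insert 5 (step 1): P = [5];  Q = [1]
  Insert 1 (step 2): P = [1] / [5];  Q = [1] / [2]
  Insert 4 (step 3): P = [1, 4] / [5];  Q = [1, 3] / [2]
  Insert 6 (step 4): P = [1, 4, 6] / [5];  Q = [1, 3, 4] / [2]
  Insert 2 (step 5): P = [1, 2, 6] / [4] / [5];  Q = [1, 3, 4] / [2] / [5]
  Insert 3 (step 6): P = [1, 2, 3] / [4, 6] / [5];  Q = [1, 3, 4] / [2, 6] / [5]
Final shape: (3, 2, 1).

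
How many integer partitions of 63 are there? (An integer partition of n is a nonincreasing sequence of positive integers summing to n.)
p(63) = 1505499

Compute p(n) via the recurrence p(n, m) = p(n, m−1) + p(n−m, m), where p(n, m) counts partitions of n with all parts ≤ m and p(n) = p(n, n). The base cases are p(0, m) = 1 and p(n, 0) = 0 for n > 0. Filling the table yields p(63) = 1505499. (Euler's pentagonal recurrence is an alternative.)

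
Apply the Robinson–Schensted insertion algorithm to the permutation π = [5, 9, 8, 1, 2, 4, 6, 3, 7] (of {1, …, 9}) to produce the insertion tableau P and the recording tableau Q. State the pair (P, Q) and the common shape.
P = [1, 2, 3, 6, 7] / [4, 8] / [5] / [9];  Q = [1, 2, 6, 7, 9] / [3, 5] / [4] / [8];  common shape = (5, 2, 1, 1)

Row-insert the values π_1, π_2, … into P one at a time, bumping the leftmost entry strictly greater than the inserted value down to the next row. The recording tableau Q records, in position (i, j), the step at which that cell was added to P.
  Insert 5 (step 1): P = [5];  Q = [1]
  Insert 9 (step 2): P = [5, 9];  Q = [1, 2]
  Insert 8 (step 3): P = [5, 8] / [9];  Q = [1, 2] / [3]
  Insert 1 (step 4): P = [1, 8] / [5] / [9];  Q = [1, 2] / [3] / [4]
  Insert 2 (step 5): P = [1, 2] / [5, 8] / [9];  Q = [1, 2] / [3, 5] / [4]
  Insert 4 (step 6): P = [1, 2, 4] / [5, 8] / [9];  Q = [1, 2, 6] / [3, 5] / [4]
  Insert 6 (step 7): P = [1, 2, 4, 6] / [5, 8] / [9];  Q = [1, 2, 6, 7] / [3, 5] / [4]
  Insert 3 (step 8): P = [1, 2, 3, 6] / [4, 8] / [5] / [9];  Q = [1, 2, 6, 7] / [3, 5] / [4] / [8]
  Insert 7 (step 9): P = [1, 2, 3, 6, 7] / [4, 8] / [5] / [9];  Q = [1, 2, 6, 7, 9] / [3, 5] / [4] / [8]
Final shape: (5, 2, 1, 1).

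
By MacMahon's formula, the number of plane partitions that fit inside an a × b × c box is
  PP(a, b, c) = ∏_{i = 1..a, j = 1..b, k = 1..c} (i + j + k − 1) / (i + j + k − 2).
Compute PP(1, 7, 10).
PP(1, 7, 10) = 19448

Evaluate the triple product over i = 1..1, j = 1..7, k = 1..10. The factors are (2/1) · (3/2) · (4/3) · (5/4) · (6/5) · (7/6) · (8/7) · (9/8) · … (70 factors total). The numerators and denominators telescope so the product is an integer; carrying out the multiplication exactly gives PP(1, 7, 10) = 19448.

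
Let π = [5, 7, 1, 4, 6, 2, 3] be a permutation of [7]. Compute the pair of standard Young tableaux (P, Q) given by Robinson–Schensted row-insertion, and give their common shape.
P = [1, 2, 3] / [4, 6] / [5, 7];  Q = [1, 2, 5] / [3, 4] / [6, 7];  common shape = (3, 2, 2)

Row-insert the values π_1, π_2, … into P one at a time, bumping the leftmost entry strictly greater than the inserted value down to the next row. The recording tableau Q records, in position (i, j), the step at which that cell was added to P.
  Insert 5 (step 1): P = [5];  Q = [1]
  Insert 7 (step 2): P = [5, 7];  Q = [1, 2]
  Insert 1 (step 3): P = [1, 7] / [5];  Q = [1, 2] / [3]
  Insert 4 (step 4): P = [1, 4] / [5, 7];  Q = [1, 2] / [3, 4]
  Insert 6 (step 5): P = [1, 4, 6] / [5, 7];  Q = [1, 2, 5] / [3, 4]
  Insert 2 (step 6): P = [1, 2, 6] / [4, 7] / [5];  Q = [1, 2, 5] / [3, 4] / [6]
  Insert 3 (step 7): P = [1, 2, 3] / [4, 6] / [5, 7];  Q = [1, 2, 5] / [3, 4] / [6, 7]
Final shape: (3, 2, 2).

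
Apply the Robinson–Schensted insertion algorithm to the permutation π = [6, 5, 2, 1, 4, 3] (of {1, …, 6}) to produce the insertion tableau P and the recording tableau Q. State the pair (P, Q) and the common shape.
P = [1, 3] / [2, 4] / [5] / [6];  Q = [1, 5] / [2, 6] / [3] / [4];  common shape = (2, 2, 1, 1)

Row-insert the values π_1, π_2, … into P one at a time, bumping the leftmost entry strictly greater than the inserted value down to the next row. The recording tableau Q records, in position (i, j), the step at which that cell was added to P.
  Insert 6 (step 1): P = [6];  Q = [1]
  Insert 5 (step 2): P = [5] / [6];  Q = [1] / [2]
  Insert 2 (step 3): P = [2] / [5] / [6];  Q = [1] / [2] / [3]
  Insert 1 (step 4): P = [1] / [2] / [5] / [6];  Q = [1] / [2] / [3] / [4]
  Insert 4 (step 5): P = [1, 4] / [2] / [5] / [6];  Q = [1, 5] / [2] / [3] / [4]
  Insert 3 (step 6): P = [1, 3] / [2, 4] / [5] / [6];  Q = [1, 5] / [2, 6] / [3] / [4]
Final shape: (2, 2, 1, 1).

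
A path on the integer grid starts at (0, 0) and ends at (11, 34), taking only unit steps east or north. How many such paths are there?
Number of paths = 10150595910

A monotone lattice path from (0, 0) to (11, 34) consists of 11 east steps and 34 north steps in some order, so it is determined by which 11 of the 45 steps are east. The count is C(45, 11) = 10150595910.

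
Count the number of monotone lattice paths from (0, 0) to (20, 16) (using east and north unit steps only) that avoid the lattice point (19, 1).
Number of paths = 7307871790

Total paths from (0, 0) to (20, 16): C(36, 20) = 7307872110. Paths through (19, 1): (paths (0, 0) → (19, 1)) × (paths (19, 1) → (20, 16)) = C(20, 19) · C(16, 1) = 20 · 16 = 320. Avoidance count = 7307872110 − 320 = 7307871790.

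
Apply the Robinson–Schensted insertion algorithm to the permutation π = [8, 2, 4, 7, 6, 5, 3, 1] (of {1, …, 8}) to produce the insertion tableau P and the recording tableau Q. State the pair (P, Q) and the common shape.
P = [1, 3, 5] / [2] / [4] / [6] / [7] / [8];  Q = [1, 3, 4] / [2] / [5] / [6] / [7] / [8];  common shape = (3, 1, 1, 1, 1, 1)

Row-insert the values π_1, π_2, … into P one at a time, bumping the leftmost entry strictly greater than the inserted value down to the next row. The recording tableau Q records, in position (i, j), the step at which that cell was added to P.
  Insert 8 (step 1): P = [8];  Q = [1]
  Insert 2 (step 2): P = [2] / [8];  Q = [1] / [2]
  Insert 4 (step 3): P = [2, 4] / [8];  Q = [1, 3] / [2]
  Insert 7 (step 4): P = [2, 4, 7] / [8];  Q = [1, 3, 4] / [2]
  Insert 6 (step 5): P = [2, 4, 6] / [7] / [8];  Q = [1, 3, 4] / [2] / [5]
  Insert 5 (step 6): P = [2, 4, 5] / [6] / [7] / [8];  Q = [1, 3, 4] / [2] / [5] / [6]
  Insert 3 (step 7): P = [2, 3, 5] / [4] / [6] / [7] / [8];  Q = [1, 3, 4] / [2] / [5] / [6] / [7]
  Insert 1 (step 8): P = [1, 3, 5] / [2] / [4] / [6] / [7] / [8];  Q = [1, 3, 4] / [2] / [5] / [6] / [7] / [8]
Final shape: (3, 1, 1, 1, 1, 1).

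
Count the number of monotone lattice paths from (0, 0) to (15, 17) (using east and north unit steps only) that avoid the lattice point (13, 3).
Number of paths = 565655520

Total paths from (0, 0) to (15, 17): C(32, 15) = 565722720. Paths through (13, 3): (paths (0, 0) → (13, 3)) × (paths (13, 3) → (15, 17)) = C(16, 13) · C(16, 2) = 560 · 120 = 67200. Avoidance count = 565722720 − 67200 = 565655520.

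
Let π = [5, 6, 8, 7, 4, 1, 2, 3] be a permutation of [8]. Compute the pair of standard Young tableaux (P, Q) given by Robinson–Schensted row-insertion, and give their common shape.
P = [1, 2, 3] / [4, 6, 7] / [5] / [8];  Q = [1, 2, 3] / [4, 7, 8] / [5] / [6];  common shape = (3, 3, 1, 1)

Row-insert the values π_1, π_2, … into P one at a time, bumping the leftmost entry strictly greater than the inserted value down to the next row. The recording tableau Q records, in position (i, j), the step at which that cell was added to P.
  Insert 5 (step 1): P = [5];  Q = [1]
  Insert 6 (step 2): P = [5, 6];  Q = [1, 2]
  Insert 8 (step 3): P = [5, 6, 8];  Q = [1, 2, 3]
  Insert 7 (step 4): P = [5, 6, 7] / [8];  Q = [1, 2, 3] / [4]
  Insert 4 (step 5): P = [4, 6, 7] / [5] / [8];  Q = [1, 2, 3] / [4] / [5]
  Insert 1 (step 6): P = [1, 6, 7] / [4] / [5] / [8];  Q = [1, 2, 3] / [4] / [5] / [6]
  Insert 2 (step 7): P = [1, 2, 7] / [4, 6] / [5] / [8];  Q = [1, 2, 3] / [4, 7] / [5] / [6]
  Insert 3 (step 8): P = [1, 2, 3] / [4, 6, 7] / [5] / [8];  Q = [1, 2, 3] / [4, 7, 8] / [5] / [6]
Final shape: (3, 3, 1, 1).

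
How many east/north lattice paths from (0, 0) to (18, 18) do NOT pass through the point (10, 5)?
Number of paths = 8464054830

Total paths from (0, 0) to (18, 18): C(36, 18) = 9075135300. Paths through (10, 5): (paths (0, 0) → (10, 5)) × (paths (10, 5) → (18, 18)) = C(15, 10) · C(21, 8) = 3003 · 203490 = 611080470. Avoidance count = 9075135300 − 611080470 = 8464054830.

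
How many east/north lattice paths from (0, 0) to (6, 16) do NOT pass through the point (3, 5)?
Number of paths = 54229

Total paths from (0, 0) to (6, 16): C(22, 6) = 74613. Paths through (3, 5): (paths (0, 0) → (3, 5)) × (paths (3, 5) → (6, 16)) = C(8, 3) · C(14, 3) = 56 · 364 = 20384. Avoidance count = 74613 − 20384 = 54229.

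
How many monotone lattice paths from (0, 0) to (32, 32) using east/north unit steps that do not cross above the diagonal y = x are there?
C_32 = 55534064877048198

These NE paths below the diagonal are counted by the Catalan number C_n = (1/(n + 1)) · C(2n, n). For n = 32: C_32 = (1/33) · C(64, 32) = 1832624140942590534/33 = 55534064877048198.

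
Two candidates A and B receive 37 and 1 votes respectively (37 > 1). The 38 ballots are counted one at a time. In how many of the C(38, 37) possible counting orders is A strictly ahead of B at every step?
Strict-lead orderings = 36

Total orderings of the 38 votes with 37 for A: C(38, 37) = 38. By the Bertrand ballot formula (Cycle Lemma / reflection principle), the number of orderings in which A is strictly ahead of B throughout is (p − q)/(p + q) · C(p + q, p) = (37 − 1)/(37 + 1) · 38 = 36.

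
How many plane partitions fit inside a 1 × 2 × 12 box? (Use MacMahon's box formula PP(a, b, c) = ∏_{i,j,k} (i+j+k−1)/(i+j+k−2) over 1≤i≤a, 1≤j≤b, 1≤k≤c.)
PP(1, 2, 12) = 91

Evaluate the triple product over i = 1..1, j = 1..2, k = 1..12. The factors are (2/1) · (3/2) · (4/3) · (5/4) · (6/5) · (7/6) · (8/7) · (9/8) · … (24 factors total). The numerators and denominators telescope so the product is an integer; carrying out the multiplication exactly gives PP(1, 2, 12) = 91.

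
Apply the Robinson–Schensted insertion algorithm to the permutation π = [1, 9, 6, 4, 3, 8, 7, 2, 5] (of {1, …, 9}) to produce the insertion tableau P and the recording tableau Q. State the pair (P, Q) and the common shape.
P = [1, 2, 5] / [3, 7] / [4, 8] / [6] / [9];  Q = [1, 2, 6] / [3, 7] / [4, 9] / [5] / [8];  common shape = (3, 2, 2, 1, 1)

Row-insert the values π_1, π_2, … into P one at a time, bumping the leftmost entry strictly greater than the inserted value down to the next row. The recording tableau Q records, in position (i, j), the step at which that cell was added to P.
  Insert 1 (step 1): P = [1];  Q = [1]
  Insert 9 (step 2): P = [1, 9];  Q = [1, 2]
  Insert 6 (step 3): P = [1, 6] / [9];  Q = [1, 2] / [3]
  Insert 4 (step 4): P = [1, 4] / [6] / [9];  Q = [1, 2] / [3] / [4]
  Insert 3 (step 5): P = [1, 3] / [4] / [6] / [9];  Q = [1, 2] / [3] / [4] / [5]
  Insert 8 (step 6): P = [1, 3, 8] / [4] / [6] / [9];  Q = [1, 2, 6] / [3] / [4] / [5]
  Insert 7 (step 7): P = [1, 3, 7] / [4, 8] / [6] / [9];  Q = [1, 2, 6] / [3, 7] / [4] / [5]
  Insert 2 (step 8): P = [1, 2, 7] / [3, 8] / [4] / [6] / [9];  Q = [1, 2, 6] / [3, 7] / [4] / [5] / [8]
  Insert 5 (step 9): P = [1, 2, 5] / [3, 7] / [4, 8] / [6] / [9];  Q = [1, 2, 6] / [3, 7] / [4, 9] / [5] / [8]
Final shape: (3, 2, 2, 1, 1).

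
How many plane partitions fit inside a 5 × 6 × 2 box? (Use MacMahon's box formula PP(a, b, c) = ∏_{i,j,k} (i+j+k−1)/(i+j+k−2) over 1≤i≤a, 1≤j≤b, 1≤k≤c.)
PP(5, 6, 2) = 60984

Evaluate the triple product over i = 1..5, j = 1..6, k = 1..2. The factors are (2/1) · (3/2) · (3/2) · (4/3) · (4/3) · (5/4) · (5/4) · (6/5) · … (60 factors total). The numerators and denominators telescope so the product is an integer; carrying out the multiplication exactly gives PP(5, 6, 2) = 60984.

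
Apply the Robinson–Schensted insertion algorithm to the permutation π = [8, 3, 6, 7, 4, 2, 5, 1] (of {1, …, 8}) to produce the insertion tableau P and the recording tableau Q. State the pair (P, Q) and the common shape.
P = [1, 4, 5] / [2, 7] / [3] / [6] / [8];  Q = [1, 3, 4] / [2, 7] / [5] / [6] / [8];  common shape = (3, 2, 1, 1, 1)

Row-insert the values π_1, π_2, … into P one at a time, bumping the leftmost entry strictly greater than the inserted value down to the next row. The recording tableau Q records, in position (i, j), the step at which that cell was added to P.
  Insert 8 (step 1): P = [8];  Q = [1]
  Insert 3 (step 2): P = [3] / [8];  Q = [1] / [2]
  Insert 6 (step 3): P = [3, 6] / [8];  Q = [1, 3] / [2]
  Insert 7 (step 4): P = [3, 6, 7] / [8];  Q = [1, 3, 4] / [2]
  Insert 4 (step 5): P = [3, 4, 7] / [6] / [8];  Q = [1, 3, 4] / [2] / [5]
  Insert 2 (step 6): P = [2, 4, 7] / [3] / [6] / [8];  Q = [1, 3, 4] / [2] / [5] / [6]
  Insert 5 (step 7): P = [2, 4, 5] / [3, 7] / [6] / [8];  Q = [1, 3, 4] / [2, 7] / [5] / [6]
  Insert 1 (step 8): P = [1, 4, 5] / [2, 7] / [3] / [6] / [8];  Q = [1, 3, 4] / [2, 7] / [5] / [6] / [8]
Final shape: (3, 2, 1, 1, 1).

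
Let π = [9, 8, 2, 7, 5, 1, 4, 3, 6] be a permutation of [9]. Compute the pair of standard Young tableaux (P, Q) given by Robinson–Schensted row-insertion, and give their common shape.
P = [1, 3, 6] / [2, 4] / [5] / [7] / [8] / [9];  Q = [1, 4, 9] / [2, 7] / [3] / [5] / [6] / [8];  common shape = (3, 2, 1, 1, 1, 1)

Row-insert the values π_1, π_2, … into P one at a time, bumping the leftmost entry strictly greater than the inserted value down to the next row. The recording tableau Q records, in position (i, j), the step at which that cell was added to P.
  Insert 9 (step 1): P = [9];  Q = [1]
  Insert 8 (step 2): P = [8] / [9];  Q = [1] / [2]
  Insert 2 (step 3): P = [2] / [8] / [9];  Q = [1] / [2] / [3]
  Insert 7 (step 4): P = [2, 7] / [8] / [9];  Q = [1, 4] / [2] / [3]
  Insert 5 (step 5): P = [2, 5] / [7] / [8] / [9];  Q = [1, 4] / [2] / [3] / [5]
  Insert 1 (step 6): P = [1, 5] / [2] / [7] / [8] / [9];  Q = [1, 4] / [2] / [3] / [5] / [6]
  Insert 4 (step 7): P = [1, 4] / [2, 5] / [7] / [8] / [9];  Q = [1, 4] / [2, 7] / [3] / [5] / [6]
  Insert 3 (step 8): P = [1, 3] / [2, 4] / [5] / [7] / [8] / [9];  Q = [1, 4] / [2, 7] / [3] / [5] / [6] / [8]
  Insert 6 (step 9): P = [1, 3, 6] / [2, 4] / [5] / [7] / [8] / [9];  Q = [1, 4, 9] / [2, 7] / [3] / [5] / [6] / [8]
Final shape: (3, 2, 1, 1, 1, 1).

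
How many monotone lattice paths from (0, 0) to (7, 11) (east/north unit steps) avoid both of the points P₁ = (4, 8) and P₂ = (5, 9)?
Number of paths = 15852

Inclusion–exclusion. Total paths: C(18, 7) = 31824. Through P₁: C(12, 4)·C(6, 3) = 9900. Through P₂: C(14, 5)·C(4, 2) = 12012. Since P₁ is strictly southwest of P₂, a monotone path through both must visit P₁ then P₂; paths through both = C(12, 4)·C(2, 1)·C(4, 2) = 5940. Avoid both = 31824 − 9900 − 12012 + 5940 = 15852.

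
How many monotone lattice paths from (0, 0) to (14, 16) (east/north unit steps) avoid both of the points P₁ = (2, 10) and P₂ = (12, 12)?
Number of paths = 103700451

Inclusion–exclusion. Total paths: C(30, 14) = 145422675. Through P₁: C(12, 2)·C(18, 12) = 1225224. Through P₂: C(24, 12)·C(6, 2) = 40562340. Since P₁ is strictly southwest of P₂, a monotone path through both must visit P₁ then P₂; paths through both = C(12, 2)·C(12, 10)·C(6, 2) = 65340. Avoid both = 145422675 − 1225224 − 40562340 + 65340 = 103700451.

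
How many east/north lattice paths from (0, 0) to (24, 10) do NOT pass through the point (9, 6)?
Number of paths = 111728760

Total paths from (0, 0) to (24, 10): C(34, 24) = 131128140. Paths through (9, 6): (paths (0, 0) → (9, 6)) × (paths (9, 6) → (24, 10)) = C(15, 9) · C(19, 15) = 5005 · 3876 = 19399380. Avoidance count = 131128140 − 19399380 = 111728760.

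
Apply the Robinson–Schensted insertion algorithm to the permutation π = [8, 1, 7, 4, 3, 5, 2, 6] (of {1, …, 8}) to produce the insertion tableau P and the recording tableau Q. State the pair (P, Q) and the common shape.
P = [1, 2, 5, 6] / [3] / [4] / [7] / [8];  Q = [1, 3, 6, 8] / [2] / [4] / [5] / [7];  common shape = (4, 1, 1, 1, 1)

Row-insert the values π_1, π_2, … into P one at a time, bumping the leftmost entry strictly greater than the inserted value down to the next row. The recording tableau Q records, in position (i, j), the step at which that cell was added to P.
  Insert 8 (step 1): P = [8];  Q = [1]
  Insert 1 (step 2): P = [1] / [8];  Q = [1] / [2]
  Insert 7 (step 3): P = [1, 7] / [8];  Q = [1, 3] / [2]
  Insert 4 (step 4): P = [1, 4] / [7] / [8];  Q = [1, 3] / [2] / [4]
  Insert 3 (step 5): P = [1, 3] / [4] / [7] / [8];  Q = [1, 3] / [2] / [4] / [5]
  Insert 5 (step 6): P = [1, 3, 5] / [4] / [7] / [8];  Q = [1, 3, 6] / [2] / [4] / [5]
  Insert 2 (step 7): P = [1, 2, 5] / [3] / [4] / [7] / [8];  Q = [1, 3, 6] / [2] / [4] / [5] / [7]
  Insert 6 (step 8): P = [1, 2, 5, 6] / [3] / [4] / [7] / [8];  Q = [1, 3, 6, 8] / [2] / [4] / [5] / [7]
Final shape: (4, 1, 1, 1, 1).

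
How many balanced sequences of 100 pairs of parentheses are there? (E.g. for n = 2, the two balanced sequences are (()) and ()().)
C_100 = 896519947090131496687170070074100632420837521538745909320

These balanced parentheses are counted by the Catalan number C_n = (1/(n + 1)) · C(2n, n). For n = 100: C_100 = (1/101) · C(200, 100) = 90548514656103281165404177077484163874504589675413336841320/101 = 896519947090131496687170070074100632420837521538745909320.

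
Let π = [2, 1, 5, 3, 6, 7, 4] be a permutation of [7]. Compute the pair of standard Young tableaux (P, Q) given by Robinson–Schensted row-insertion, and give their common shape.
P = [1, 3, 4, 7] / [2, 5, 6];  Q = [1, 3, 5, 6] / [2, 4, 7];  common shape = (4, 3)

Row-insert the values π_1, π_2, … into P one at a time, bumping the leftmost entry strictly greater than the inserted value down to the next row. The recording tableau Q records, in position (i, j), the step at which that cell was added to P.
  Insert 2 (step 1): P = [2];  Q = [1]
  Insert 1 (step 2): P = [1] / [2];  Q = [1] / [2]
  Insert 5 (step 3): P = [1, 5] / [2];  Q = [1, 3] / [2]
  Insert 3 (step 4): P = [1, 3] / [2, 5];  Q = [1, 3] / [2, 4]
  Insert 6 (step 5): P = [1, 3, 6] / [2, 5];  Q = [1, 3, 5] / [2, 4]
  Insert 7 (step 6): P = [1, 3, 6, 7] / [2, 5];  Q = [1, 3, 5, 6] / [2, 4]
  Insert 4 (step 7): P = [1, 3, 4, 7] / [2, 5, 6];  Q = [1, 3, 5, 6] / [2, 4, 7]
Final shape: (4, 3).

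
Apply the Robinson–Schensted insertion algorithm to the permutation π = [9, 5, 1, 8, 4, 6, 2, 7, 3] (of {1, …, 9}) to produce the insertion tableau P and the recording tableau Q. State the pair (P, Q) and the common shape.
P = [1, 2, 3, 7] / [4, 6] / [5, 8] / [9];  Q = [1, 4, 6, 8] / [2, 5] / [3, 9] / [7];  common shape = (4, 2, 2, 1)

Row-insert the values π_1, π_2, … into P one at a time, bumping the leftmost entry strictly greater than the inserted value down to the next row. The recording tableau Q records, in position (i, j), the step at which that cell was added to P.
  Insert 9 (step 1): P = [9];  Q = [1]
  Insert 5 (step 2): P = [5] / [9];  Q = [1] / [2]
  Insert 1 (step 3): P = [1] / [5] / [9];  Q = [1] / [2] / [3]
  Insert 8 (step 4): P = [1, 8] / [5] / [9];  Q = [1, 4] / [2] / [3]
  Insert 4 (step 5): P = [1, 4] / [5, 8] / [9];  Q = [1, 4] / [2, 5] / [3]
  Insert 6 (step 6): P = [1, 4, 6] / [5, 8] / [9];  Q = [1, 4, 6] / [2, 5] / [3]
  Insert 2 (step 7): P = [1, 2, 6] / [4, 8] / [5] / [9];  Q = [1, 4, 6] / [2, 5] / [3] / [7]
  Insert 7 (step 8): P = [1, 2, 6, 7] / [4, 8] / [5] / [9];  Q = [1, 4, 6, 8] / [2, 5] / [3] / [7]
  Insert 3 (step 9): P = [1, 2, 3, 7] / [4, 6] / [5, 8] / [9];  Q = [1, 4, 6, 8] / [2, 5] / [3, 9] / [7]
Final shape: (4, 2, 2, 1).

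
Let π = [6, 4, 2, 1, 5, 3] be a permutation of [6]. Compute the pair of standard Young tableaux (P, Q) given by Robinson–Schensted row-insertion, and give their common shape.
P = [1, 3] / [2, 5] / [4] / [6];  Q = [1, 5] / [2, 6] / [3] / [4];  common shape = (2, 2, 1, 1)

Row-insert the values π_1, π_2, … into P one at a time, bumping the leftmost entry strictly greater than the inserted value down to the next row. The recording tableau Q records, in position (i, j), the step at which that cell was added to P.
  Insert 6 (step 1): P = [6];  Q = [1]
  Insert 4 (step 2): P = [4] / [6];  Q = [1] / [2]
  Insert 2 (step 3): P = [2] / [4] / [6];  Q = [1] / [2] / [3]
  Insert 1 (step 4): P = [1] / [2] / [4] / [6];  Q = [1] / [2] / [3] / [4]
  Insert 5 (step 5): P = [1, 5] / [2] / [4] / [6];  Q = [1, 5] / [2] / [3] / [4]
  Insert 3 (step 6): P = [1, 3] / [2, 5] / [4] / [6];  Q = [1, 5] / [2, 6] / [3] / [4]
Final shape: (2, 2, 1, 1).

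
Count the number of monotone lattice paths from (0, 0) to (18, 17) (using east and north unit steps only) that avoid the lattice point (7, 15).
Number of paths = 4524265218

Total paths from (0, 0) to (18, 17): C(35, 18) = 4537567650. Paths through (7, 15): (paths (0, 0) → (7, 15)) × (paths (7, 15) → (18, 17)) = C(22, 7) · C(13, 11) = 170544 · 78 = 13302432. Avoidance count = 4537567650 − 13302432 = 4524265218.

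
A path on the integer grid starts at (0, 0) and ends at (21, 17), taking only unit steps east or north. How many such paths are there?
Number of paths = 28781143380

A monotone lattice path from (0, 0) to (21, 17) consists of 21 east steps and 17 north steps in some order, so it is determined by which 21 of the 38 steps are east. The count is C(38, 21) = 28781143380.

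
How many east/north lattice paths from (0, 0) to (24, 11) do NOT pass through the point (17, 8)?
Number of paths = 287436900

Total paths from (0, 0) to (24, 11): C(35, 24) = 417225900. Paths through (17, 8): (paths (0, 0) → (17, 8)) × (paths (17, 8) → (24, 11)) = C(25, 17) · C(10, 7) = 1081575 · 120 = 129789000. Avoidance count = 417225900 − 129789000 = 287436900.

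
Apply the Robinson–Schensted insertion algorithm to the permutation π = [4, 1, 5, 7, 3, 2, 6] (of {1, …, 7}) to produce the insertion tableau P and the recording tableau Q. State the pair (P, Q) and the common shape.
P = [1, 2, 6] / [3, 5, 7] / [4];  Q = [1, 3, 4] / [2, 5, 7] / [6];  common shape = (3, 3, 1)

Row-insert the values π_1, π_2, … into P one at a time, bumping the leftmost entry strictly greater than the inserted value down to the next row. The recording tableau Q records, in position (i, j), the step at which that cell was added to P.
  Insert 4 (step 1): P = [4];  Q = [1]
  Insert 1 (step 2): P = [1] / [4];  Q = [1] / [2]
  Insert 5 (step 3): P = [1, 5] / [4];  Q = [1, 3] / [2]
  Insert 7 (step 4): P = [1, 5, 7] / [4];  Q = [1, 3, 4] / [2]
  Insert 3 (step 5): P = [1, 3, 7] / [4, 5];  Q = [1, 3, 4] / [2, 5]
  Insert 2 (step 6): P = [1, 2, 7] / [3, 5] / [4];  Q = [1, 3, 4] / [2, 5] / [6]
  Insert 6 (step 7): P = [1, 2, 6] / [3, 5, 7] / [4];  Q = [1, 3, 4] / [2, 5, 7] / [6]
Final shape: (3, 3, 1).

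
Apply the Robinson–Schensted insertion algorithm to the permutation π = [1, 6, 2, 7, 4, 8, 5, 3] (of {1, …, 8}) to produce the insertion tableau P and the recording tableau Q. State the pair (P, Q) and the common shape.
P = [1, 2, 3, 5] / [4, 7, 8] / [6];  Q = [1, 2, 4, 6] / [3, 5, 7] / [8];  common shape = (4, 3, 1)

Row-insert the values π_1, π_2, … into P one at a time, bumping the leftmost entry strictly greater than the inserted value down to the next row. The recording tableau Q records, in position (i, j), the step at which that cell was added to P.
  Insert 1 (step 1): P = [1];  Q = [1]
  Insert 6 (step 2): P = [1, 6];  Q = [1, 2]
  Insert 2 (step 3): P = [1, 2] / [6];  Q = [1, 2] / [3]
  Insert 7 (step 4): P = [1, 2, 7] / [6];  Q = [1, 2, 4] / [3]
  Insert 4 (step 5): P = [1, 2, 4] / [6, 7];  Q = [1, 2, 4] / [3, 5]
  Insert 8 (step 6): P = [1, 2, 4, 8] / [6, 7];  Q = [1, 2, 4, 6] / [3, 5]
  Insert 5 (step 7): P = [1, 2, 4, 5] / [6, 7, 8];  Q = [1, 2, 4, 6] / [3, 5, 7]
  Insert 3 (step 8): P = [1, 2, 3, 5] / [4, 7, 8] / [6];  Q = [1, 2, 4, 6] / [3, 5, 7] / [8]
Final shape: (4, 3, 1).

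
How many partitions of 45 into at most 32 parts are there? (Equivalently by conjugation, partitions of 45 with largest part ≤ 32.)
p(45, parts ≤ 32) = 88862

Use the recurrence p(n, m) = p(n, m−1) + p(n−m, m): either the largest part is < m (count p(n, m−1)) or the largest part is exactly m (remove one copy of m, count p(n−m, m)). With p(0, ·) = 1 this gives p(45, parts ≤ 32) = 88862. (By conjugating Young diagrams, this also counts partitions of 45 into at most 32 parts.)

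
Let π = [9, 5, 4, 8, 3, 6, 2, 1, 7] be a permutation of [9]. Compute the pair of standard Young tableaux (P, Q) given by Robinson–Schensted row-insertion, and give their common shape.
P = [1, 6, 7] / [2, 8] / [3] / [4] / [5] / [9];  Q = [1, 4, 9] / [2, 6] / [3] / [5] / [7] / [8];  common shape = (3, 2, 1, 1, 1, 1)

Row-insert the values π_1, π_2, … into P one at a time, bumping the leftmost entry strictly greater than the inserted value down to the next row. The recording tableau Q records, in position (i, j), the step at which that cell was added to P.
  Insert 9 (step 1): P = [9];  Q = [1]
  Insert 5 (step 2): P = [5] / [9];  Q = [1] / [2]
  Insert 4 (step 3): P = [4] / [5] / [9];  Q = [1] / [2] / [3]
  Insert 8 (step 4): P = [4, 8] / [5] / [9];  Q = [1, 4] / [2] / [3]
  Insert 3 (step 5): P = [3, 8] / [4] / [5] / [9];  Q = [1, 4] / [2] / [3] / [5]
  Insert 6 (step 6): P = [3, 6] / [4, 8] / [5] / [9];  Q = [1, 4] / [2, 6] / [3] / [5]
  Insert 2 (step 7): P = [2, 6] / [3, 8] / [4] / [5] / [9];  Q = [1, 4] / [2, 6] / [3] / [5] / [7]
  Insert 1 (step 8): P = [1, 6] / [2, 8] / [3] / [4] / [5] / [9];  Q = [1, 4] / [2, 6] / [3] / [5] / [7] / [8]
  Insert 7 (step 9): P = [1, 6, 7] / [2, 8] / [3] / [4] / [5] / [9];  Q = [1, 4, 9] / [2, 6] / [3] / [5] / [7] / [8]
Final shape: (3, 2, 1, 1, 1, 1).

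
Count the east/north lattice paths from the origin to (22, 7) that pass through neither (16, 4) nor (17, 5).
Number of paths = 804276

Inclusion–exclusion. Total paths: C(29, 22) = 1560780. Through P₁: C(20, 16)·C(9, 6) = 406980. Through P₂: C(22, 17)·C(7, 5) = 553014. Since P₁ is strictly southwest of P₂, a monotone path through both must visit P₁ then P₂; paths through both = C(20, 16)·C(2, 1)·C(7, 5) = 203490. Avoid both = 1560780 − 406980 − 553014 + 203490 = 804276.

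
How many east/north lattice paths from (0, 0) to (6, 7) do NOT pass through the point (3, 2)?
Number of paths = 1156

Total paths from (0, 0) to (6, 7): C(13, 6) = 1716. Paths through (3, 2): (paths (0, 0) → (3, 2)) × (paths (3, 2) → (6, 7)) = C(5, 3) · C(8, 3) = 10 · 56 = 560. Avoidance count = 1716 − 560 = 1156.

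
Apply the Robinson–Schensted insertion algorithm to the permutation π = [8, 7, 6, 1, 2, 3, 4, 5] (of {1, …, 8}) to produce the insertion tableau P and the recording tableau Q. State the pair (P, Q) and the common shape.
P = [1, 2, 3, 4, 5] / [6] / [7] / [8];  Q = [1, 5, 6, 7, 8] / [2] / [3] / [4];  common shape = (5, 1, 1, 1)

Row-insert the values π_1, π_2, … into P one at a time, bumping the leftmost entry strictly greater than the inserted value down to the next row. The recording tableau Q records, in position (i, j), the step at which that cell was added to P.
  Insert 8 (step 1): P = [8];  Q = [1]
  Insert 7 (step 2): P = [7] / [8];  Q = [1] / [2]
  Insert 6 (step 3): P = [6] / [7] / [8];  Q = [1] / [2] / [3]
  Insert 1 (step 4): P = [1] / [6] / [7] / [8];  Q = [1] / [2] / [3] / [4]
  Insert 2 (step 5): P = [1, 2] / [6] / [7] / [8];  Q = [1, 5] / [2] / [3] / [4]
  Insert 3 (step 6): P = [1, 2, 3] / [6] / [7] / [8];  Q = [1, 5, 6] / [2] / [3] / [4]
  Insert 4 (step 7): P = [1, 2, 3, 4] / [6] / [7] / [8];  Q = [1, 5, 6, 7] / [2] / [3] / [4]
  Insert 5 (step 8): P = [1, 2, 3, 4, 5] / [6] / [7] / [8];  Q = [1, 5, 6, 7, 8] / [2] / [3] / [4]
Final shape: (5, 1, 1, 1).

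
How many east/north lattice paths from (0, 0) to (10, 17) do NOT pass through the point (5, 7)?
Number of paths = 6057909

Total paths from (0, 0) to (10, 17): C(27, 10) = 8436285. Paths through (5, 7): (paths (0, 0) → (5, 7)) × (paths (5, 7) → (10, 17)) = C(12, 5) · C(15, 5) = 792 · 3003 = 2378376. Avoidance count = 8436285 − 2378376 = 6057909.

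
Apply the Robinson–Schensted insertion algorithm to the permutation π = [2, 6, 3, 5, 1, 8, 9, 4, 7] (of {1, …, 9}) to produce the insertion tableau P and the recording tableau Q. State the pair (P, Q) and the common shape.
P = [1, 3, 4, 7, 9] / [2, 5, 8] / [6];  Q = [1, 2, 4, 6, 7] / [3, 8, 9] / [5];  common shape = (5, 3, 1)

Row-insert the values π_1, π_2, … into P one at a time, bumping the leftmost entry strictly greater than the inserted value down to the next row. The recording tableau Q records, in position (i, j), the step at which that cell was added to P.
  Insert 2 (step 1): P = [2];  Q = [1]
  Insert 6 (step 2): P = [2, 6];  Q = [1, 2]
  Insert 3 (step 3): P = [2, 3] / [6];  Q = [1, 2] / [3]
  Insert 5 (step 4): P = [2, 3, 5] / [6];  Q = [1, 2, 4] / [3]
  Insert 1 (step 5): P = [1, 3, 5] / [2] / [6];  Q = [1, 2, 4] / [3] / [5]
  Insert 8 (step 6): P = [1, 3, 5, 8] / [2] / [6];  Q = [1, 2, 4, 6] / [3] / [5]
  Insert 9 (step 7): P = [1, 3, 5, 8, 9] / [2] / [6];  Q = [1, 2, 4, 6, 7] / [3] / [5]
  Insert 4 (step 8): P = [1, 3, 4, 8, 9] / [2, 5] / [6];  Q = [1, 2, 4, 6, 7] / [3, 8] / [5]
  Insert 7 (step 9): P = [1, 3, 4, 7, 9] / [2, 5, 8] / [6];  Q = [1, 2, 4, 6, 7] / [3, 8, 9] / [5]
Final shape: (5, 3, 1).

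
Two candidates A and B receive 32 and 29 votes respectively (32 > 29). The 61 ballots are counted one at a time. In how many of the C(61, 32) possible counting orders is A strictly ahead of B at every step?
Strict-lead orderings = 10729649537134605

Total orderings of the 61 votes with 32 for A: C(61, 32) = 218169540588403635. By the Bertrand ballot formula (Cycle Lemma / reflection principle), the number of orderings in which A is strictly ahead of B throughout is (p − q)/(p + q) · C(p + q, p) = (32 − 29)/(32 + 29) · 218169540588403635 = 10729649537134605.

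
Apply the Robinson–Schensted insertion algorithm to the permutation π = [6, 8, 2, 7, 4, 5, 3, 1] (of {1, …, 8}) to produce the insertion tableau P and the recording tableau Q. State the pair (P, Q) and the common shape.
P = [1, 3, 5] / [2, 7] / [4] / [6] / [8];  Q = [1, 2, 6] / [3, 4] / [5] / [7] / [8];  common shape = (3, 2, 1, 1, 1)

Row-insert the values π_1, π_2, … into P one at a time, bumping the leftmost entry strictly greater than the inserted value down to the next row. The recording tableau Q records, in position (i, j), the step at which that cell was added to P.
  Insert 6 (step 1): P = [6];  Q = [1]
  Insert 8 (step 2): P = [6, 8];  Q = [1, 2]
  Insert 2 (step 3): P = [2, 8] / [6];  Q = [1, 2] / [3]
  Insert 7 (step 4): P = [2, 7] / [6, 8];  Q = [1, 2] / [3, 4]
  Insert 4 (step 5): P = [2, 4] / [6, 7] / [8];  Q = [1, 2] / [3, 4] / [5]
  Insert 5 (step 6): P = [2, 4, 5] / [6, 7] / [8];  Q = [1, 2, 6] / [3, 4] / [5]
  Insert 3 (step 7): P = [2, 3, 5] / [4, 7] / [6] / [8];  Q = [1, 2, 6] / [3, 4] / [5] / [7]
  Insert 1 (step 8): P = [1, 3, 5] / [2, 7] / [4] / [6] / [8];  Q = [1, 2, 6] / [3, 4] / [5] / [7] / [8]
Final shape: (3, 2, 1, 1, 1).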